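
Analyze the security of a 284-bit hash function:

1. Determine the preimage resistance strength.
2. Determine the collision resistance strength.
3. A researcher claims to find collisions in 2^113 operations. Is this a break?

Step 1: Preimage resistance requires brute-force of 2^284 operations.
Step 2: Collision resistance (birthday bound) = 2^(284/2) = 2^142.
Step 3: The claimed attack costs 2^113 operations.
Step 4: Since 2^113 < 2^142, the claimed attack beats the generic birthday bound, so collision resistance is broken.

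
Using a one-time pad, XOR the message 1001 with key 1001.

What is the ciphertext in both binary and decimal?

Step 1: Write out the XOR operation bit by bit:
  Message: 1001
  Key:     1001
  XOR:     0000
Step 2: Convert to decimal: 0000 = 0.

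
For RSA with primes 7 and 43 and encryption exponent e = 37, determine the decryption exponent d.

Step 1: n = 7 * 43 = 301.
Step 2: phi(n) = 6 * 42 = 252.
Step 3: Find d such that 37 * d = 1 (mod 252).
Step 4: d = 37^(-1) mod 252 = 109.
Verification: 37 * 109 = 4033 = 16 * 252 + 1.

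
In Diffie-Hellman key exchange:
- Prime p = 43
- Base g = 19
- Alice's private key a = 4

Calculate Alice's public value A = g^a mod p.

Step 1: A = g^a mod p = 19^4 mod 43.
  19^1 mod 43 = 19
  19^2 mod 43 = (19 * 19) mod 43 = 17
  19^3 mod 43 = (17 * 19) mod 43 = 22
  19^4 mod 43 = (22 * 19) mod 43 = 31
Result: A = 31.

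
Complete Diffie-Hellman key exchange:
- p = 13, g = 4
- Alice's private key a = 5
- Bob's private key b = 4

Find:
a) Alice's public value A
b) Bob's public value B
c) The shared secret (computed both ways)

Step 1: A = g^a mod p = 4^5 mod 13 = 10.
Step 2: B = g^b mod p = 4^4 mod 13 = 9.
Step 3: Alice computes s = B^a mod p = 9^5 mod 13 = 3.
Step 4: Bob computes s = A^b mod p = 10^4 mod 13 = 3.
Both sides agree: shared secret = 3.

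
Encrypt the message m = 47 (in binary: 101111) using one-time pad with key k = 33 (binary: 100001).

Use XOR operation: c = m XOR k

Step 1: Write out the XOR operation bit by bit:
  Message: 101111
  Key:     100001
  XOR:     001110
Step 2: Convert to decimal: 001110 = 14.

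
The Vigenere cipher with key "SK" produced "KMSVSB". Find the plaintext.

Step 1: Extend key: SKSKSK
Step 2: Decrypt each letter (c - k) mod 26:
  K(10) - S(18) = (10-18) mod 26 = 18 = S
  M(12) - K(10) = (12-10) mod 26 = 2 = C
  S(18) - S(18) = (18-18) mod 26 = 0 = A
  V(21) - K(10) = (21-10) mod 26 = 11 = L
  S(18) - S(18) = (18-18) mod 26 = 0 = A
  B(1) - K(10) = (1-10) mod 26 = 17 = R
Plaintext: SCALAR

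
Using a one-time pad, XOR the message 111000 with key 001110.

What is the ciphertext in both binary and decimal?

Step 1: Write out the XOR operation bit by bit:
  Message: 111000
  Key:     001110
  XOR:     110110
Step 2: Convert to decimal: 110110 = 54.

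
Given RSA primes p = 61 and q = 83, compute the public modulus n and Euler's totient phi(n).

Step 1: n = p * q = 61 * 83 = 5063.
Step 2: phi(n) = (p-1)(q-1) = 60 * 82 = 4920.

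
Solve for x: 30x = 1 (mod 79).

Step 1: We need x such that 30 * x = 1 (mod 79).
Step 2: Using the extended Euclidean algorithm or trial:
  30 * 29 = 870 = 11 * 79 + 1.
Step 3: Since 870 mod 79 = 1, the inverse is x = 29.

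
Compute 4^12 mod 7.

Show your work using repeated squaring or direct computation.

Step 1: Compute 4^12 mod 7 step by step, reducing modulo 7 at each step.
  4^1 mod 7 = 4
  4^2 mod 7 = (4 * 4) mod 7 = 2
  4^3 mod 7 = (2 * 4) mod 7 = 1
  4^4 mod 7 = (1 * 4) mod 7 = 4
  4^5 mod 7 = (4 * 4) mod 7 = 2
  4^6 mod 7 = (2 * 4) mod 7 = 1
  4^7 mod 7 = (1 * 4) mod 7 = 4
  4^8 mod 7 = (4 * 4) mod 7 = 2
  4^9 mod 7 = (2 * 4) mod 7 = 1
  4^10 mod 7 = (1 * 4) mod 7 = 4
  4^11 mod 7 = (4 * 4) mod 7 = 2
  4^12 mod 7 = (2 * 4) mod 7 = 1
Step 2: Result = 1.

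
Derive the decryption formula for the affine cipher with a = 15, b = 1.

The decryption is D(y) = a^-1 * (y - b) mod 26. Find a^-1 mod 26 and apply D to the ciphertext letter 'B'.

Step 1: Find a^-1, the modular inverse of 15 mod 26.
Step 2: We need 15 * a^-1 = 1 (mod 26).
Step 3: 15 * 7 = 105 = 4 * 26 + 1, so a^-1 = 7.
Step 4: D(y) = 7(y - 1) mod 26.
Step 5: Apply to 'B' (y = 1): D(1) = 7 * (1 - 1) mod 26 = 7 * 0 mod 26 = 0 -> 'A'.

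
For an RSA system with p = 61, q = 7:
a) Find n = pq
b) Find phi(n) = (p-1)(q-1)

Step 1: n = p * q = 61 * 7 = 427.
Step 2: phi(n) = (p-1)(q-1) = 60 * 6 = 360.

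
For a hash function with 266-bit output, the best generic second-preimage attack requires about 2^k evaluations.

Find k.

Step 1: The hash has a 266-bit output.
Step 2: Second-preimage resistance means: given a specific input x, it should be infeasible to find a different y with h(y) = h(x).
With a 266-bit output, a generic search for a second preimage costs about 2^266 evaluations (each trial matches the fixed target with probability 2^-266).
Step 3: Security level = 266 bits.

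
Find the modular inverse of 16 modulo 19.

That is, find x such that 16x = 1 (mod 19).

Step 1: We need x such that 16 * x = 1 (mod 19).
Step 2: Using the extended Euclidean algorithm or trial:
  16 * 6 = 96 = 5 * 19 + 1.
Step 3: Since 96 mod 19 = 1, the inverse is x = 6.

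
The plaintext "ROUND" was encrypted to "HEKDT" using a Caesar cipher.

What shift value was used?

Step 1: Compare first letters: R (position 17) -> H (position 7).
Step 2: Shift = (7 - 17) mod 26 = 16.
The shift value is 16.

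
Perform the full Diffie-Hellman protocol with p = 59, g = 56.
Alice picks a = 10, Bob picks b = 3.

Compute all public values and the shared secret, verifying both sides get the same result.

Step 1: A = g^a mod p = 56^10 mod 59 = 49.
Step 2: B = g^b mod p = 56^3 mod 59 = 32.
Step 3: Alice computes s = B^a mod p = 32^10 mod 59 = 3.
Step 4: Bob computes s = A^b mod p = 49^3 mod 59 = 3.
Both sides agree: shared secret = 3.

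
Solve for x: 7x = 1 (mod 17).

Step 1: We need x such that 7 * x = 1 (mod 17).
Step 2: Using the extended Euclidean algorithm or trial:
  7 * 5 = 35 = 2 * 17 + 1.
Step 3: Since 35 mod 17 = 1, the inverse is x = 5.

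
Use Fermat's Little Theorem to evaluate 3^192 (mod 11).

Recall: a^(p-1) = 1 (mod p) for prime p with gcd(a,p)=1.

Step 1: Since 11 is prime, by Fermat's Little Theorem: 3^10 = 1 (mod 11).
Step 2: Reduce exponent: 192 mod 10 = 2.
Step 3: So 3^192 = 3^2 (mod 11).
Step 4: 3^2 mod 11 = 9.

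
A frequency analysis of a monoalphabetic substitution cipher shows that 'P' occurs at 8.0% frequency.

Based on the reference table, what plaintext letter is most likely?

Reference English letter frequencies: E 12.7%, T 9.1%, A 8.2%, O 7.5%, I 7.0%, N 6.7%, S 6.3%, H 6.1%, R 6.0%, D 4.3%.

Step 1: The observed frequency is 8.0%.
Step 2: Compare with English frequencies:
  E: 12.7% (difference: 4.7%)
  T: 9.1% (difference: 1.1%)
  A: 8.2% (difference: 0.2%) <-- closest
  O: 7.5% (difference: 0.5%)
  I: 7.0% (difference: 1.0%)
  N: 6.7% (difference: 1.3%)
  S: 6.3% (difference: 1.7%)
  H: 6.1% (difference: 1.9%)
  R: 6.0% (difference: 2.0%)
  D: 4.3% (difference: 3.7%)
Step 3: 'P' most likely represents 'A' (frequency 8.2%).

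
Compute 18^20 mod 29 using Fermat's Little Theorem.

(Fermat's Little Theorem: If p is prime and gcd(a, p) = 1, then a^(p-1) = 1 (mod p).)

Step 1: Since 29 is prime, by Fermat's Little Theorem: 18^28 = 1 (mod 29).
Step 2: Reduce exponent: 20 mod 28 = 20.
Step 3: So 18^20 = 18^20 (mod 29).
Step 4: 18^20 mod 29 = 20.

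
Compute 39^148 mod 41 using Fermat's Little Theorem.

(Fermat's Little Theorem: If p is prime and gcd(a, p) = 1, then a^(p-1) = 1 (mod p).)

Step 1: Since 41 is prime, by Fermat's Little Theorem: 39^40 = 1 (mod 41).
Step 2: Reduce exponent: 148 mod 40 = 28.
Step 3: So 39^148 = 39^28 (mod 41).
Step 4: 39^28 mod 41 = 10.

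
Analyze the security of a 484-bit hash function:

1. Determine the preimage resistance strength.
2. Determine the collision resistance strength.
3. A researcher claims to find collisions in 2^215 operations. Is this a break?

Step 1: Preimage resistance requires brute-force of 2^484 operations.
Step 2: Collision resistance (birthday bound) = 2^(484/2) = 2^242.
Step 3: The claimed attack costs 2^215 operations.
Step 4: Since 2^215 < 2^242, the claimed attack beats the generic birthday bound, so collision resistance is broken.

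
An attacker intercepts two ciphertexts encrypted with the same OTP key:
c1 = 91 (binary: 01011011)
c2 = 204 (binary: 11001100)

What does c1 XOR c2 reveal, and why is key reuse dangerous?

Step 1: c1 XOR c2 = (m1 XOR k) XOR (m2 XOR k).
Step 2: By XOR associativity/commutativity: = m1 XOR m2 XOR k XOR k = m1 XOR m2.
Step 3: 01011011 XOR 11001100 = 10010111 = 151.
Step 4: The key cancels out! An attacker learns m1 XOR m2 = 151, revealing the relationship between plaintexts.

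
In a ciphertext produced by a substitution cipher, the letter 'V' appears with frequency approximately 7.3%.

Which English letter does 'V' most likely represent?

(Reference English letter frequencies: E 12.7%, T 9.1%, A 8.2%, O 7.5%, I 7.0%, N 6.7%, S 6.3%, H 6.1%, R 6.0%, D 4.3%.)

Step 1: The observed frequency is 7.3%.
Step 2: Compare with English frequencies:
  E: 12.7% (difference: 5.4%)
  T: 9.1% (difference: 1.8%)
  A: 8.2% (difference: 0.9%)
  O: 7.5% (difference: 0.2%) <-- closest
  I: 7.0% (difference: 0.3%)
  N: 6.7% (difference: 0.6%)
  S: 6.3% (difference: 1.0%)
  H: 6.1% (difference: 1.2%)
  R: 6.0% (difference: 1.3%)
  D: 4.3% (difference: 3.0%)
Step 3: 'V' most likely represents 'O' (frequency 7.5%).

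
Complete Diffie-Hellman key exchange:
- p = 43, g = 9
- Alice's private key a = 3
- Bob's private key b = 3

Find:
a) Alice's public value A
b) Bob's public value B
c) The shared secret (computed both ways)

Step 1: A = g^a mod p = 9^3 mod 43 = 41.
Step 2: B = g^b mod p = 9^3 mod 43 = 41.
Step 3: Alice computes s = B^a mod p = 41^3 mod 43 = 35.
Step 4: Bob computes s = A^b mod p = 41^3 mod 43 = 35.
Both sides agree: shared secret = 35.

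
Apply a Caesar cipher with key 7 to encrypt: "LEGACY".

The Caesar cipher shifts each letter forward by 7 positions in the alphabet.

Step 1: For each letter, shift forward by 7 positions (mod 26).
  L (position 11) -> position (11+7) mod 26 = 18 -> S
  E (position 4) -> position (4+7) mod 26 = 11 -> L
  G (position 6) -> position (6+7) mod 26 = 13 -> N
  A (position 0) -> position (0+7) mod 26 = 7 -> H
  C (position 2) -> position (2+7) mod 26 = 9 -> J
  Y (position 24) -> position (24+7) mod 26 = 5 -> F
Result: SLNHJF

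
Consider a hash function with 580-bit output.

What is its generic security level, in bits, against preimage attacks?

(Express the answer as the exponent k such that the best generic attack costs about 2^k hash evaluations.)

Step 1: The hash has a 580-bit output.
Step 2: Preimage resistance means: given a digest h(x), it should be infeasible to find any input that hashes to it.
With a 580-bit output there are 2^580 possible digests, so a generic brute-force preimage search costs about 2^580 evaluations.
Step 3: Security level = 580 bits.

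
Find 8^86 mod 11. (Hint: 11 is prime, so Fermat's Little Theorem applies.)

Step 1: Since 11 is prime, by Fermat's Little Theorem: 8^10 = 1 (mod 11).
Step 2: Reduce exponent: 86 mod 10 = 6.
Step 3: So 8^86 = 8^6 (mod 11).
Step 4: 8^6 mod 11 = 3.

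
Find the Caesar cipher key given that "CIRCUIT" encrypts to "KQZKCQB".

Step 1: Compare first letters: C (position 2) -> K (position 10).
Step 2: Shift = (10 - 2) mod 26 = 8.
The shift value is 8.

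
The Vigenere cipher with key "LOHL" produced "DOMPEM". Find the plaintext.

Step 1: Extend key: LOHLLO
Step 2: Decrypt each letter (c - k) mod 26:
  D(3) - L(11) = (3-11) mod 26 = 18 = S
  O(14) - O(14) = (14-14) mod 26 = 0 = A
  M(12) - H(7) = (12-7) mod 26 = 5 = F
  P(15) - L(11) = (15-11) mod 26 = 4 = E
  E(4) - L(11) = (4-11) mod 26 = 19 = T
  M(12) - O(14) = (12-14) mod 26 = 24 = Y
Plaintext: SAFETY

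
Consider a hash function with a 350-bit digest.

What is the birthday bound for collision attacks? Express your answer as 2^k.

Step 1: The birthday paradox gives collision probability ~50% after sqrt(2^n) = 2^(n/2) hashes.
Step 2: For 350-bit output: 2^(350/2) = 2^175.
Step 3: Approximately 2^175 hash computations needed.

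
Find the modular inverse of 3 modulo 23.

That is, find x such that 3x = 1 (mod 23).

Step 1: We need x such that 3 * x = 1 (mod 23).
Step 2: Using the extended Euclidean algorithm or trial:
  3 * 8 = 24 = 1 * 23 + 1.
Step 3: Since 24 mod 23 = 1, the inverse is x = 8.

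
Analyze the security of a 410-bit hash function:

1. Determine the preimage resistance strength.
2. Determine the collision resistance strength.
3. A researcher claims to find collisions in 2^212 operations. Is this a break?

Step 1: Preimage resistance requires brute-force of 2^410 operations.
Step 2: Collision resistance (birthday bound) = 2^(410/2) = 2^205.
Step 3: The claimed attack costs 2^212 operations.
Step 4: Since 2^212 >= 2^205, the claimed attack is no faster than the generic birthday attack, so this does not break collision resistance.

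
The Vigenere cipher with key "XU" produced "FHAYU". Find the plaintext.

Step 1: Extend key: XUXUX
Step 2: Decrypt each letter (c - k) mod 26:
  F(5) - X(23) = (5-23) mod 26 = 8 = I
  H(7) - U(20) = (7-20) mod 26 = 13 = N
  A(0) - X(23) = (0-23) mod 26 = 3 = D
  Y(24) - U(20) = (24-20) mod 26 = 4 = E
  U(20) - X(23) = (20-23) mod 26 = 23 = X
Plaintext: INDEX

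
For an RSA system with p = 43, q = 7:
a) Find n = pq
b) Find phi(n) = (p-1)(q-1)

Step 1: n = p * q = 43 * 7 = 301.
Step 2: phi(n) = (p-1)(q-1) = 42 * 6 = 252.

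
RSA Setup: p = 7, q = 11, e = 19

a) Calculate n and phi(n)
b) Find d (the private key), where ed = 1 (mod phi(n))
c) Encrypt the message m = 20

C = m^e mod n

Step 1: n = 7 * 11 = 77.
Step 2: phi(n) = (7-1)(11-1) = 6 * 10 = 60.
Step 3: Find d = 19^(-1) mod 60 = 19.
  Verify: 19 * 19 = 361 = 1 (mod 60).
Step 4: C = 20^19 mod 77 = 27.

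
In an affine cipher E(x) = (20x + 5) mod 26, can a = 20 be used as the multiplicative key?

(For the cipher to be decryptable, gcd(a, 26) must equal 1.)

Step 1: Compute gcd(20, 26).
Step 2: gcd(20, 26) = 2.
Since gcd = 2 != 1, 20 shares a common factor with 26, so it cannot be used.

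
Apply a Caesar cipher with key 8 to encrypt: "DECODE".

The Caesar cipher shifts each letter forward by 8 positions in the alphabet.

Step 1: For each letter, shift forward by 8 positions (mod 26).
  D (position 3) -> position (3+8) mod 26 = 11 -> L
  E (position 4) -> position (4+8) mod 26 = 12 -> M
  C (position 2) -> position (2+8) mod 26 = 10 -> K
  O (position 14) -> position (14+8) mod 26 = 22 -> W
  D (position 3) -> position (3+8) mod 26 = 11 -> L
  E (position 4) -> position (4+8) mod 26 = 12 -> M
Result: LMKWLM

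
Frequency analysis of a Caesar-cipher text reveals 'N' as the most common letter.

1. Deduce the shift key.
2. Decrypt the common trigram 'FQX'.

Step 1: In English, 'E' is the most frequent letter (12.7%).
Step 2: The most frequent ciphertext letter is 'N' (position 13).
Step 3: Shift = (13 - 4) mod 26 = 9.
Step 4: Decrypt 'FQX' by shifting back 9:
  F -> W
  Q -> H
  X -> O
Step 5: 'FQX' decrypts to 'WHO'.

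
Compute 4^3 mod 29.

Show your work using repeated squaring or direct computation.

Step 1: Compute 4^3 mod 29 step by step, reducing modulo 29 at each step.
  4^1 mod 29 = 4
  4^2 mod 29 = (4 * 4) mod 29 = 16
  4^3 mod 29 = (16 * 4) mod 29 = 6
Step 2: Result = 6.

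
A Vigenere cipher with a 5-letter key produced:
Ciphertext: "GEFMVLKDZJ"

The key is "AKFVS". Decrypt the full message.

Step 1: Key 'AKFVS' has length 5. Extended key: AKFVSAKFVS
Step 2: Decrypt each position:
  G(6) - A(0) = 6 = G
  E(4) - K(10) = 20 = U
  F(5) - F(5) = 0 = A
  M(12) - V(21) = 17 = R
  V(21) - S(18) = 3 = D
  L(11) - A(0) = 11 = L
  K(10) - K(10) = 0 = A
  D(3) - F(5) = 24 = Y
  Z(25) - V(21) = 4 = E
  J(9) - S(18) = 17 = R
Plaintext: GUARDLAYER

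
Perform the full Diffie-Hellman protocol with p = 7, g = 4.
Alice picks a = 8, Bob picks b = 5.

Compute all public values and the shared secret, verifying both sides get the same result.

Step 1: A = g^a mod p = 4^8 mod 7 = 2.
Step 2: B = g^b mod p = 4^5 mod 7 = 2.
Step 3: Alice computes s = B^a mod p = 2^8 mod 7 = 4.
Step 4: Bob computes s = A^b mod p = 2^5 mod 7 = 4.
Both sides agree: shared secret = 4.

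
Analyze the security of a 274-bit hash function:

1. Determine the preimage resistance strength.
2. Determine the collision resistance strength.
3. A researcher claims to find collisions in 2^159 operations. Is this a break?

Step 1: Preimage resistance requires brute-force of 2^274 operations.
Step 2: Collision resistance (birthday bound) = 2^(274/2) = 2^137.
Step 3: The claimed attack costs 2^159 operations.
Step 4: Since 2^159 >= 2^137, the claimed attack is no faster than the generic birthday attack, so this does not break collision resistance.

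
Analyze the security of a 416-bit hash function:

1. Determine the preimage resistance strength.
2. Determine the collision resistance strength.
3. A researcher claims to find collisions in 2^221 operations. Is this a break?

Step 1: Preimage resistance requires brute-force of 2^416 operations.
Step 2: Collision resistance (birthday bound) = 2^(416/2) = 2^208.
Step 3: The claimed attack costs 2^221 operations.
Step 4: Since 2^221 >= 2^208, the claimed attack is no faster than the generic birthday attack, so this does not break collision resistance.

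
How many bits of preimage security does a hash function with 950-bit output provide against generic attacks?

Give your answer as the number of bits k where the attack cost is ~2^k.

Step 1: The hash has a 950-bit output.
Step 2: Preimage resistance means: given a digest h(x), it should be infeasible to find any input that hashes to it.
With a 950-bit output there are 2^950 possible digests, so a generic brute-force preimage search costs about 2^950 evaluations.
Step 3: Security level = 950 bits.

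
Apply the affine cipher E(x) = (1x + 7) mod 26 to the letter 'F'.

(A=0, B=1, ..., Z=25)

Step 1: Convert 'F' to number: x = 5.
Step 2: E(5) = (1 * 5 + 7) mod 26 = 12 mod 26 = 12.
Step 3: Convert 12 back to letter: M.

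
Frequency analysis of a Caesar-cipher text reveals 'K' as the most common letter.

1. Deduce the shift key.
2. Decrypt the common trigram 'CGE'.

Step 1: In English, 'E' is the most frequent letter (12.7%).
Step 2: The most frequent ciphertext letter is 'K' (position 10).
Step 3: Shift = (10 - 4) mod 26 = 6.
Step 4: Decrypt 'CGE' by shifting back 6:
  C -> W
  G -> A
  E -> Y
Step 5: 'CGE' decrypts to 'WAY'.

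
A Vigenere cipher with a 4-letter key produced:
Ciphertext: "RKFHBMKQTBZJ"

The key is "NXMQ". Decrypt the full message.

Step 1: Key 'NXMQ' has length 4. Extended key: NXMQNXMQNXMQ
Step 2: Decrypt each position:
  R(17) - N(13) = 4 = E
  K(10) - X(23) = 13 = N
  F(5) - M(12) = 19 = T
  H(7) - Q(16) = 17 = R
  B(1) - N(13) = 14 = O
  M(12) - X(23) = 15 = P
  K(10) - M(12) = 24 = Y
  Q(16) - Q(16) = 0 = A
  T(19) - N(13) = 6 = G
  B(1) - X(23) = 4 = E
  Z(25) - M(12) = 13 = N
  J(9) - Q(16) = 19 = T
Plaintext: ENTROPYAGENT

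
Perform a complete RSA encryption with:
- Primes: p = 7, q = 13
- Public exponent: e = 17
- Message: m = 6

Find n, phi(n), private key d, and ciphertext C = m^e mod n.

Step 1: n = 7 * 13 = 91.
Step 2: phi(n) = (7-1)(13-1) = 6 * 12 = 72.
Step 3: Find d = 17^(-1) mod 72 = 17.
  Verify: 17 * 17 = 289 = 1 (mod 72).
Step 4: C = 6^17 mod 91 = 41.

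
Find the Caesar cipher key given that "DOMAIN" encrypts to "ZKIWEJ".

Step 1: Compare first letters: D (position 3) -> Z (position 25).
Step 2: Shift = (25 - 3) mod 26 = 22.
The shift value is 22.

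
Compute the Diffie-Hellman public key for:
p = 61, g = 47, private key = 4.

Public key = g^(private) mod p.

Step 1: A = g^a mod p = 47^4 mod 61.
  47^1 mod 61 = 47
  47^2 mod 61 = (47 * 47) mod 61 = 13
  47^3 mod 61 = (13 * 47) mod 61 = 1
  47^4 mod 61 = (1 * 47) mod 61 = 47
Result: A = 47.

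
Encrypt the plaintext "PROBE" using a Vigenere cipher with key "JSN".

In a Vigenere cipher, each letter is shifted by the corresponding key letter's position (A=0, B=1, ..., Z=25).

Step 1: Repeat key to match plaintext length:
  Plaintext: PROBE
  Key:       JSNJS
Step 2: Encrypt each letter:
  P(15) + J(9) = (15+9) mod 26 = 24 = Y
  R(17) + S(18) = (17+18) mod 26 = 9 = J
  O(14) + N(13) = (14+13) mod 26 = 1 = B
  B(1) + J(9) = (1+9) mod 26 = 10 = K
  E(4) + S(18) = (4+18) mod 26 = 22 = W
Ciphertext: YJBKW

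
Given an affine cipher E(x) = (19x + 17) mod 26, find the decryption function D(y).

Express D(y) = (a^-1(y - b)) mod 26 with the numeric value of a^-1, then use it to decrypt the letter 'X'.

Step 1: Find a^-1, the modular inverse of 19 mod 26.
Step 2: We need 19 * a^-1 = 1 (mod 26).
Step 3: 19 * 11 = 209 = 8 * 26 + 1, so a^-1 = 11.
Step 4: D(y) = 11(y - 17) mod 26.
Step 5: Apply to 'X' (y = 23): D(23) = 11 * (23 - 17) mod 26 = 11 * 6 mod 26 = 14 -> 'O'.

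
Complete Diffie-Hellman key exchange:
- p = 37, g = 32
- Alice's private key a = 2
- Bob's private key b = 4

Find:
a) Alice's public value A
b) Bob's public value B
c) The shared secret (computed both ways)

Step 1: A = g^a mod p = 32^2 mod 37 = 25.
Step 2: B = g^b mod p = 32^4 mod 37 = 33.
Step 3: Alice computes s = B^a mod p = 33^2 mod 37 = 16.
Step 4: Bob computes s = A^b mod p = 25^4 mod 37 = 16.
Both sides agree: shared secret = 16.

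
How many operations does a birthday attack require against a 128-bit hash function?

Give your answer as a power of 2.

Step 1: The birthday paradox gives collision probability ~50% after sqrt(2^n) = 2^(n/2) hashes.
Step 2: For 128-bit output: 2^(128/2) = 2^64.
Step 3: Approximately 2^64 hash computations needed.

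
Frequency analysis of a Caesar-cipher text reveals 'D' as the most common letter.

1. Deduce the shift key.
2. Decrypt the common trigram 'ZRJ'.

Step 1: In English, 'E' is the most frequent letter (12.7%).
Step 2: The most frequent ciphertext letter is 'D' (position 3).
Step 3: Shift = (3 - 4) mod 26 = 25.
Step 4: Decrypt 'ZRJ' by shifting back 25:
  Z -> A
  R -> S
  J -> K
Step 5: 'ZRJ' decrypts to 'ASK'.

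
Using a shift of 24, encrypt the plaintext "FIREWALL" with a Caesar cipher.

Step 1: For each letter, shift forward by 24 positions (mod 26).
  F (position 5) -> position (5+24) mod 26 = 3 -> D
  I (position 8) -> position (8+24) mod 26 = 6 -> G
  R (position 17) -> position (17+24) mod 26 = 15 -> P
  E (position 4) -> position (4+24) mod 26 = 2 -> C
  W (position 22) -> position (22+24) mod 26 = 20 -> U
  A (position 0) -> position (0+24) mod 26 = 24 -> Y
  L (position 11) -> position (11+24) mod 26 = 9 -> J
  L (position 11) -> position (11+24) mod 26 = 9 -> J
Result: DGPCUYJJ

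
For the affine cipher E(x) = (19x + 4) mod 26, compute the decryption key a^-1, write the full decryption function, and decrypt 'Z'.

Step 1: Find a^-1, the modular inverse of 19 mod 26.
Step 2: We need 19 * a^-1 = 1 (mod 26).
Step 3: 19 * 11 = 209 = 8 * 26 + 1, so a^-1 = 11.
Step 4: D(y) = 11(y - 4) mod 26.
Step 5: Apply to 'Z' (y = 25): D(25) = 11 * (25 - 4) mod 26 = 11 * 21 mod 26 = 23 -> 'X'.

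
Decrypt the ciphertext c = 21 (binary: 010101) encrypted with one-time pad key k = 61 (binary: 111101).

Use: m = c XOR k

Step 1: XOR ciphertext with key:
  Ciphertext: 010101
  Key:        111101
  XOR:        101000
Step 2: Plaintext = 101000 = 40 in decimal.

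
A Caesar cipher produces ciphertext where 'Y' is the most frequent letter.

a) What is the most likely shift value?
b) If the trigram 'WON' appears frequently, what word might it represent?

Step 1: In English, 'E' is the most frequent letter (12.7%).
Step 2: The most frequent ciphertext letter is 'Y' (position 24).
Step 3: Shift = (24 - 4) mod 26 = 20.
Step 4: Decrypt 'WON' by shifting back 20:
  W -> C
  O -> U
  N -> T
Step 5: 'WON' decrypts to 'CUT'.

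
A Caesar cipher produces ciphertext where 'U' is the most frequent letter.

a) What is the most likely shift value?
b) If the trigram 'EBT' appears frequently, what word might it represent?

Step 1: In English, 'E' is the most frequent letter (12.7%).
Step 2: The most frequent ciphertext letter is 'U' (position 20).
Step 3: Shift = (20 - 4) mod 26 = 16.
Step 4: Decrypt 'EBT' by shifting back 16:
  E -> O
  B -> L
  T -> D
Step 5: 'EBT' decrypts to 'OLD'.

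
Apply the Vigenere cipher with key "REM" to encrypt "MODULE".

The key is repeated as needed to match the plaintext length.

Step 1: Repeat key to match plaintext length:
  Plaintext: MODULE
  Key:       REMREM
Step 2: Encrypt each letter:
  M(12) + R(17) = (12+17) mod 26 = 3 = D
  O(14) + E(4) = (14+4) mod 26 = 18 = S
  D(3) + M(12) = (3+12) mod 26 = 15 = P
  U(20) + R(17) = (20+17) mod 26 = 11 = L
  L(11) + E(4) = (11+4) mod 26 = 15 = P
  E(4) + M(12) = (4+12) mod 26 = 16 = Q
Ciphertext: DSPLPQ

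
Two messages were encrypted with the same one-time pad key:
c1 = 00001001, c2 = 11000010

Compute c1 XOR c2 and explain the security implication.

Step 1: c1 XOR c2 = (m1 XOR k) XOR (m2 XOR k).
Step 2: By XOR associativity/commutativity: = m1 XOR m2 XOR k XOR k = m1 XOR m2.
Step 3: 00001001 XOR 11000010 = 11001011 = 203.
Step 4: The key cancels out! An attacker learns m1 XOR m2 = 203, revealing the relationship between plaintexts.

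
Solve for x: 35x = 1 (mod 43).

Step 1: We need x such that 35 * x = 1 (mod 43).
Step 2: Using the extended Euclidean algorithm or trial:
  35 * 16 = 560 = 13 * 43 + 1.
Step 3: Since 560 mod 43 = 1, the inverse is x = 16.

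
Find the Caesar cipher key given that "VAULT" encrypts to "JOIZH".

Step 1: Compare first letters: V (position 21) -> J (position 9).
Step 2: Shift = (9 - 21) mod 26 = 14.
The shift value is 14.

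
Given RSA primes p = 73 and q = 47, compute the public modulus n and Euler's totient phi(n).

Step 1: n = p * q = 73 * 47 = 3431.
Step 2: phi(n) = (p-1)(q-1) = 72 * 46 = 3312.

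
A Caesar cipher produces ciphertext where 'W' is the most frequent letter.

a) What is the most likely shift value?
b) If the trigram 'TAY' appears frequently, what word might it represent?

Step 1: In English, 'E' is the most frequent letter (12.7%).
Step 2: The most frequent ciphertext letter is 'W' (position 22).
Step 3: Shift = (22 - 4) mod 26 = 18.
Step 4: Decrypt 'TAY' by shifting back 18:
  T -> B
  A -> I
  Y -> G
Step 5: 'TAY' decrypts to 'BIG'.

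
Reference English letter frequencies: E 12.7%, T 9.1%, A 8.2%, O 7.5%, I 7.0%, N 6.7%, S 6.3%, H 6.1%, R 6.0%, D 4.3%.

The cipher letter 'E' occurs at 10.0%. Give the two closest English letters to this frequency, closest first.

Step 1: Observed frequency of 'E' is 10.0%.
Step 2: Compute distances to each reference frequency and sort:
  T (9.1%): difference = 0.9% <-- BEST
  A (8.2%): difference = 1.8% <-- RUNNER-UP
  O (7.5%): difference = 2.5%
  E (12.7%): difference = 2.7%
  I (7.0%): difference = 3.0%
Step 3: Most likely is 'T' (9.1%, diff 0.9%); second most likely is 'A' (8.2%, diff 1.8%).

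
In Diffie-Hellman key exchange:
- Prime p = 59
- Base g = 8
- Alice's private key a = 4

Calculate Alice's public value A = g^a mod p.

Step 1: A = g^a mod p = 8^4 mod 59.
  8^1 mod 59 = 8
  8^2 mod 59 = (8 * 8) mod 59 = 5
  8^3 mod 59 = (5 * 8) mod 59 = 40
  8^4 mod 59 = (40 * 8) mod 59 = 25
Result: A = 25.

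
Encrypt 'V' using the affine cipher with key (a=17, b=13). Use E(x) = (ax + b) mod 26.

Step 1: Convert 'V' to number: x = 21.
Step 2: E(21) = (17 * 21 + 13) mod 26 = 370 mod 26 = 6.
Step 3: Convert 6 back to letter: G.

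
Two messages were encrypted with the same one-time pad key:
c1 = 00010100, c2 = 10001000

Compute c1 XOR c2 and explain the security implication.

Step 1: c1 XOR c2 = (m1 XOR k) XOR (m2 XOR k).
Step 2: By XOR associativity/commutativity: = m1 XOR m2 XOR k XOR k = m1 XOR m2.
Step 3: 00010100 XOR 10001000 = 10011100 = 156.
Step 4: The key cancels out! An attacker learns m1 XOR m2 = 156, revealing the relationship between plaintexts.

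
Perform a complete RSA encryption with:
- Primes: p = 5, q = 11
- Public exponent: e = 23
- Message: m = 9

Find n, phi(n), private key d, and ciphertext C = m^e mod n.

Step 1: n = 5 * 11 = 55.
Step 2: phi(n) = (5-1)(11-1) = 4 * 10 = 40.
Step 3: Find d = 23^(-1) mod 40 = 7.
  Verify: 23 * 7 = 161 = 1 (mod 40).
Step 4: C = 9^23 mod 55 = 14.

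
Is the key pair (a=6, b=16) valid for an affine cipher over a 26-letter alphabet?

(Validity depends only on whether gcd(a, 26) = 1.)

Step 1: Compute gcd(6, 26).
Step 2: gcd(6, 26) = 2.
Since gcd = 2 != 1, 6 shares a common factor with 26, so it cannot be used.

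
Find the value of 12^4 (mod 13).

Step 1: Compute 12^4 mod 13 step by step, reducing modulo 13 at each step.
  12^1 mod 13 = 12
  12^2 mod 13 = (12 * 12) mod 13 = 1
  12^3 mod 13 = (1 * 12) mod 13 = 12
  12^4 mod 13 = (12 * 12) mod 13 = 1
Step 2: Result = 1.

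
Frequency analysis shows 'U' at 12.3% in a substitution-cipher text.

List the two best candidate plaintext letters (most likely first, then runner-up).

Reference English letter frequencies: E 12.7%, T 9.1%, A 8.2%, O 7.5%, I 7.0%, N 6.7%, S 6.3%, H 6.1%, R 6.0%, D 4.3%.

Step 1: Observed frequency of 'U' is 12.3%.
Step 2: Compute distances to each reference frequency and sort:
  E (12.7%): difference = 0.4% <-- BEST
  T (9.1%): difference = 3.2% <-- RUNNER-UP
  A (8.2%): difference = 4.1%
  O (7.5%): difference = 4.8%
  I (7.0%): difference = 5.3%
Step 3: Most likely is 'E' (12.7%, diff 0.4%); second most likely is 'T' (9.1%, diff 3.2%).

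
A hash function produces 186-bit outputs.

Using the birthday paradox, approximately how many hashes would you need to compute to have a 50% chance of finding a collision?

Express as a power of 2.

Step 1: The birthday paradox gives collision probability ~50% after sqrt(2^n) = 2^(n/2) hashes.
Step 2: For 186-bit output: 2^(186/2) = 2^93.
Step 3: Approximately 2^93 hash computations needed.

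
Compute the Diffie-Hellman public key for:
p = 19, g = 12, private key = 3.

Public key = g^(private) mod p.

Step 1: A = g^a mod p = 12^3 mod 19.
  12^1 mod 19 = 12
  12^2 mod 19 = (12 * 12) mod 19 = 11
  12^3 mod 19 = (11 * 12) mod 19 = 18
Result: A = 18.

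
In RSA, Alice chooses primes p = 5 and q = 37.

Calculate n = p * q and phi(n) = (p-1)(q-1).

Step 1: n = p * q = 5 * 37 = 185.
Step 2: phi(n) = (p-1)(q-1) = 4 * 36 = 144.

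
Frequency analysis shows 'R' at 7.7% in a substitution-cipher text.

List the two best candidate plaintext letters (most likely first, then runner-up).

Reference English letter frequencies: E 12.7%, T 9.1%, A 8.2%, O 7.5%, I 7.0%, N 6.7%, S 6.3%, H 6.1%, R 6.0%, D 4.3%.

Step 1: Observed frequency of 'R' is 7.7%.
Step 2: Compute distances to each reference frequency and sort:
  O (7.5%): difference = 0.2% <-- BEST
  A (8.2%): difference = 0.5% <-- RUNNER-UP
  I (7.0%): difference = 0.7%
  N (6.7%): difference = 1.0%
  T (9.1%): difference = 1.4%
Step 3: Most likely is 'O' (7.5%, diff 0.2%); second most likely is 'A' (8.2%, diff 0.5%).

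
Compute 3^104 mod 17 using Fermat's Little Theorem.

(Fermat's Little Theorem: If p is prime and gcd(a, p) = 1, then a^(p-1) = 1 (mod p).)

Step 1: Since 17 is prime, by Fermat's Little Theorem: 3^16 = 1 (mod 17).
Step 2: Reduce exponent: 104 mod 16 = 8.
Step 3: So 3^104 = 3^8 (mod 17).
Step 4: 3^8 mod 17 = 16.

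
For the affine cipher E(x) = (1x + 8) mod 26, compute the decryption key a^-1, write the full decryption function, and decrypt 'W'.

Step 1: Find a^-1, the modular inverse of 1 mod 26.
Step 2: We need 1 * a^-1 = 1 (mod 26).
Step 3: 1 * 1 = 1 = 0 * 26 + 1, so a^-1 = 1.
Step 4: D(y) = 1(y - 8) mod 26.
Step 5: Apply to 'W' (y = 22): D(22) = 1 * (22 - 8) mod 26 = 1 * 14 mod 26 = 14 -> 'O'.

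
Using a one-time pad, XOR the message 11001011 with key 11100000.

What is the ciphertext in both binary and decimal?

Step 1: Write out the XOR operation bit by bit:
  Message: 11001011
  Key:     11100000
  XOR:     00101011
Step 2: Convert to decimal: 00101011 = 43.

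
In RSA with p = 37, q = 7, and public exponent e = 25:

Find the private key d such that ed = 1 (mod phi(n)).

Step 1: n = 37 * 7 = 259.
Step 2: phi(n) = 36 * 6 = 216.
Step 3: Find d such that 25 * d = 1 (mod 216).
Step 4: d = 25^(-1) mod 216 = 121.
Verification: 25 * 121 = 3025 = 14 * 216 + 1.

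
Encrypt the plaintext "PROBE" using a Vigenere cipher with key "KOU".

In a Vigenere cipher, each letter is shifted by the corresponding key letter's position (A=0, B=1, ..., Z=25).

Step 1: Repeat key to match plaintext length:
  Plaintext: PROBE
  Key:       KOUKO
Step 2: Encrypt each letter:
  P(15) + K(10) = (15+10) mod 26 = 25 = Z
  R(17) + O(14) = (17+14) mod 26 = 5 = F
  O(14) + U(20) = (14+20) mod 26 = 8 = I
  B(1) + K(10) = (1+10) mod 26 = 11 = L
  E(4) + O(14) = (4+14) mod 26 = 18 = S
Ciphertext: ZFILS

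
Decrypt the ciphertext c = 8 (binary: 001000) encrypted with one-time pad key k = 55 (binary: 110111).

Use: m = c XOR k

Step 1: XOR ciphertext with key:
  Ciphertext: 001000
  Key:        110111
  XOR:        111111
Step 2: Plaintext = 111111 = 63 in decimal.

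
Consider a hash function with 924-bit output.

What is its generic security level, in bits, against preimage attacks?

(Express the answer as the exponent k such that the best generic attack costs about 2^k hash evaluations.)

Step 1: The hash has a 924-bit output.
Step 2: Preimage resistance means: given a digest h(x), it should be infeasible to find any input that hashes to it.
With a 924-bit output there are 2^924 possible digests, so a generic brute-force preimage search costs about 2^924 evaluations.
Step 3: Security level = 924 bits.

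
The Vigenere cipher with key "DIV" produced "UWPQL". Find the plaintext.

Step 1: Extend key: DIVDI
Step 2: Decrypt each letter (c - k) mod 26:
  U(20) - D(3) = (20-3) mod 26 = 17 = R
  W(22) - I(8) = (22-8) mod 26 = 14 = O
  P(15) - V(21) = (15-21) mod 26 = 20 = U
  Q(16) - D(3) = (16-3) mod 26 = 13 = N
  L(11) - I(8) = (11-8) mod 26 = 3 = D
Plaintext: ROUND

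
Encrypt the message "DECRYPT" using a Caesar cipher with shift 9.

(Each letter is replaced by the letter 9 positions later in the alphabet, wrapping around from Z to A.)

Step 1: For each letter, shift forward by 9 positions (mod 26).
  D (position 3) -> position (3+9) mod 26 = 12 -> M
  E (position 4) -> position (4+9) mod 26 = 13 -> N
  C (position 2) -> position (2+9) mod 26 = 11 -> L
  R (position 17) -> position (17+9) mod 26 = 0 -> A
  Y (position 24) -> position (24+9) mod 26 = 7 -> H
  P (position 15) -> position (15+9) mod 26 = 24 -> Y
  T (position 19) -> position (19+9) mod 26 = 2 -> C
Result: MNLAHYC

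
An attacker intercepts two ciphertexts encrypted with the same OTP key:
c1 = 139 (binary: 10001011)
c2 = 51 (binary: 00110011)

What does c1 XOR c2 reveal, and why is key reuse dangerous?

Step 1: c1 XOR c2 = (m1 XOR k) XOR (m2 XOR k).
Step 2: By XOR associativity/commutativity: = m1 XOR m2 XOR k XOR k = m1 XOR m2.
Step 3: 10001011 XOR 00110011 = 10111000 = 184.
Step 4: The key cancels out! An attacker learns m1 XOR m2 = 184, revealing the relationship between plaintexts.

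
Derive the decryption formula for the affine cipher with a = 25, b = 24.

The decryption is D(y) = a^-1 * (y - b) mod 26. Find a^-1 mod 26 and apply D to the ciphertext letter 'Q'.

Step 1: Find a^-1, the modular inverse of 25 mod 26.
Step 2: We need 25 * a^-1 = 1 (mod 26).
Step 3: 25 * 25 = 625 = 24 * 26 + 1, so a^-1 = 25.
Step 4: D(y) = 25(y - 24) mod 26.
Step 5: Apply to 'Q' (y = 16): D(16) = 25 * (16 - 24) mod 26 = 25 * -8 mod 26 = 8 -> 'I'.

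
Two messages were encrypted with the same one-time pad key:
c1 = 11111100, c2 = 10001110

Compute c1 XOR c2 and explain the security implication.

Step 1: c1 XOR c2 = (m1 XOR k) XOR (m2 XOR k).
Step 2: By XOR associativity/commutativity: = m1 XOR m2 XOR k XOR k = m1 XOR m2.
Step 3: 11111100 XOR 10001110 = 01110010 = 114.
Step 4: The key cancels out! An attacker learns m1 XOR m2 = 114, revealing the relationship between plaintexts.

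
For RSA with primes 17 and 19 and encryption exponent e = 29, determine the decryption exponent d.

Step 1: n = 17 * 19 = 323.
Step 2: phi(n) = 16 * 18 = 288.
Step 3: Find d such that 29 * d = 1 (mod 288).
Step 4: d = 29^(-1) mod 288 = 149.
Verification: 29 * 149 = 4321 = 15 * 288 + 1.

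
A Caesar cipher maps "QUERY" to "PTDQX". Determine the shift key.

Step 1: Compare first letters: Q (position 16) -> P (position 15).
Step 2: Shift = (15 - 16) mod 26 = 25.
The shift value is 25.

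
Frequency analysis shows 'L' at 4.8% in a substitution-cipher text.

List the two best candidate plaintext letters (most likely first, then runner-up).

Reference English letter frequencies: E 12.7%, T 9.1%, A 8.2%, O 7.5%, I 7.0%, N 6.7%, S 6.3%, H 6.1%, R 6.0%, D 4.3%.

Step 1: Observed frequency of 'L' is 4.8%.
Step 2: Compute distances to each reference frequency and sort:
  D (4.3%): difference = 0.5% <-- BEST
  R (6.0%): difference = 1.2% <-- RUNNER-UP
  H (6.1%): difference = 1.3%
  S (6.3%): difference = 1.5%
  N (6.7%): difference = 1.9%
Step 3: Most likely is 'D' (4.3%, diff 0.5%); second most likely is 'R' (6.0%, diff 1.2%).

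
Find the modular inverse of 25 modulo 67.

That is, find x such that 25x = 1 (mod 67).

Step 1: We need x such that 25 * x = 1 (mod 67).
Step 2: Using the extended Euclidean algorithm or trial:
  25 * 59 = 1475 = 22 * 67 + 1.
Step 3: Since 1475 mod 67 = 1, the inverse is x = 59.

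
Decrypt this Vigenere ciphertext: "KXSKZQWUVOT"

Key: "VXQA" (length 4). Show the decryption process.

Step 1: Key 'VXQA' has length 4. Extended key: VXQAVXQAVXQ
Step 2: Decrypt each position:
  K(10) - V(21) = 15 = P
  X(23) - X(23) = 0 = A
  S(18) - Q(16) = 2 = C
  K(10) - A(0) = 10 = K
  Z(25) - V(21) = 4 = E
  Q(16) - X(23) = 19 = T
  W(22) - Q(16) = 6 = G
  U(20) - A(0) = 20 = U
  V(21) - V(21) = 0 = A
  O(14) - X(23) = 17 = R
  T(19) - Q(16) = 3 = D
Plaintext: PACKETGUARD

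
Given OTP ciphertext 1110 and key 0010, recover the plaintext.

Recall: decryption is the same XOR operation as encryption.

Step 1: XOR ciphertext with key:
  Ciphertext: 1110
  Key:        0010
  XOR:        1100
Step 2: Plaintext = 1100 = 12 in decimal.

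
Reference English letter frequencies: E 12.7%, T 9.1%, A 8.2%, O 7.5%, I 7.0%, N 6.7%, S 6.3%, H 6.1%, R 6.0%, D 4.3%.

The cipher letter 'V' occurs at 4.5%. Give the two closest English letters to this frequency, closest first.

Step 1: Observed frequency of 'V' is 4.5%.
Step 2: Compute distances to each reference frequency and sort:
  D (4.3%): difference = 0.2% <-- BEST
  R (6.0%): difference = 1.5% <-- RUNNER-UP
  H (6.1%): difference = 1.6%
  S (6.3%): difference = 1.8%
  N (6.7%): difference = 2.2%
Step 3: Most likely is 'D' (4.3%, diff 0.2%); second most likely is 'R' (6.0%, diff 1.5%).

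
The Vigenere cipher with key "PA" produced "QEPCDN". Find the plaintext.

Step 1: Extend key: PAPAPA
Step 2: Decrypt each letter (c - k) mod 26:
  Q(16) - P(15) = (16-15) mod 26 = 1 = B
  E(4) - A(0) = (4-0) mod 26 = 4 = E
  P(15) - P(15) = (15-15) mod 26 = 0 = A
  C(2) - A(0) = (2-0) mod 26 = 2 = C
  D(3) - P(15) = (3-15) mod 26 = 14 = O
  N(13) - A(0) = (13-0) mod 26 = 13 = N
Plaintext: BEACON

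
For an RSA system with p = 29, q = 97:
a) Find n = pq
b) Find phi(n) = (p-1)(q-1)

Step 1: n = p * q = 29 * 97 = 2813.
Step 2: phi(n) = (p-1)(q-1) = 28 * 96 = 2688.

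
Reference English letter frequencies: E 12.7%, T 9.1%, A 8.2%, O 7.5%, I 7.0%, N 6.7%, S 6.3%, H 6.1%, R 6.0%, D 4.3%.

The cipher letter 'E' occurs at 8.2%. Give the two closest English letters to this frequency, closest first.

Step 1: Observed frequency of 'E' is 8.2%.
Step 2: Compute distances to each reference frequency and sort:
  A (8.2%): difference = 0.0% <-- BEST
  O (7.5%): difference = 0.7% <-- RUNNER-UP
  T (9.1%): difference = 0.9%
  I (7.0%): difference = 1.2%
  N (6.7%): difference = 1.5%
Step 3: Most likely is 'A' (8.2%, diff 0.0%); second most likely is 'O' (7.5%, diff 0.7%).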